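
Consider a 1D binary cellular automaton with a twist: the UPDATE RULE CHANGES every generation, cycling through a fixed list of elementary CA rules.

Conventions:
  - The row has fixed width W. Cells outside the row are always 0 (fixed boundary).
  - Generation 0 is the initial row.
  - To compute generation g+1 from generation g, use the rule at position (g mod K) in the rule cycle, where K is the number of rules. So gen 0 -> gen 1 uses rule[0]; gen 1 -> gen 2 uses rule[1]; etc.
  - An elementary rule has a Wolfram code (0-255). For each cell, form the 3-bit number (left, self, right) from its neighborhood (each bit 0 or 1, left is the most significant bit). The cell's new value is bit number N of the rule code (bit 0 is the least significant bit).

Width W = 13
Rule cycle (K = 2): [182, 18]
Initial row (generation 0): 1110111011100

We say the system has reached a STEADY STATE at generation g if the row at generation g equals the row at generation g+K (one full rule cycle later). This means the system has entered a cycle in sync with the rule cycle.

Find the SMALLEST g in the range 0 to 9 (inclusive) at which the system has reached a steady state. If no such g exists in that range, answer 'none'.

Gen 0: 1110111011100
Gen 1 (rule 182): 0101010101010
Gen 2 (rule 18): 1000000000001
Gen 3 (rule 182): 1100000000011
Gen 4 (rule 18): 0010000000100
Gen 5 (rule 182): 0111000001110
Gen 6 (rule 18): 1000100010001
Gen 7 (rule 182): 1101110111011
Gen 8 (rule 18): 0000000000000
Gen 9 (rule 182): 0000000000000
Gen 10 (rule 18): 0000000000000
Gen 11 (rule 182): 0000000000000

Answer: 8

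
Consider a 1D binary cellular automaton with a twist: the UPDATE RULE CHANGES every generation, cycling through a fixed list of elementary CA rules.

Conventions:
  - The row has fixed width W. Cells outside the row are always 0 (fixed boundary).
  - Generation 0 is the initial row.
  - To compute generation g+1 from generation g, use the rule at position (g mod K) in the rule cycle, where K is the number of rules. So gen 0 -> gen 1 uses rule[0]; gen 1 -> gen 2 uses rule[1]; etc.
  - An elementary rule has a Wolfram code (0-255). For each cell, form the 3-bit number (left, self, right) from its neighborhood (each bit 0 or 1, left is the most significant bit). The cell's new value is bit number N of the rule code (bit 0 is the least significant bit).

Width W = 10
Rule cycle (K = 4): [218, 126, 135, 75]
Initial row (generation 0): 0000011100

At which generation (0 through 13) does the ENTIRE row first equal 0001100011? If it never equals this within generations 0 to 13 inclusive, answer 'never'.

Gen 0: 0000011100
Gen 1 (rule 218): 0000111110
Gen 2 (rule 126): 0001100011
Gen 3 (rule 135): 1110001100
Gen 4 (rule 75): 1010111101
Gen 5 (rule 218): 0000111100
Gen 6 (rule 126): 0001100110
Gen 7 (rule 135): 1110001000
Gen 8 (rule 75): 1010110011
Gen 9 (rule 218): 0000111111
Gen 10 (rule 126): 0001100001
Gen 11 (rule 135): 1110001111
Gen 12 (rule 75): 1010111001
Gen 13 (rule 218): 0000111110

Answer: 2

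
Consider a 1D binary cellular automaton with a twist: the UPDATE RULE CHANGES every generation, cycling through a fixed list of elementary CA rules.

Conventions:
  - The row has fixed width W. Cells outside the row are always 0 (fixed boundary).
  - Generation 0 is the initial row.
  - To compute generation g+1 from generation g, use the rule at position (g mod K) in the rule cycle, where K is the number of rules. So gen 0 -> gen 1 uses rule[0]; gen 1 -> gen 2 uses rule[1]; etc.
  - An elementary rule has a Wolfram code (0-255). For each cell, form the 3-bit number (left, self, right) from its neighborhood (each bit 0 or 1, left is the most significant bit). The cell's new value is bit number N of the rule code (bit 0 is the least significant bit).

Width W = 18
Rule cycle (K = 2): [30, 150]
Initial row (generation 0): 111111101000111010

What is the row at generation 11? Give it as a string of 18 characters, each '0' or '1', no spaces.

Answer: 101111111010001110

Derivation:
Gen 0: 111111101000111010
Gen 1 (rule 30): 100000001101100011
Gen 2 (rule 150): 110000010000010100
Gen 3 (rule 30): 101000111000110110
Gen 4 (rule 150): 101101010101000001
Gen 5 (rule 30): 101001010101100011
Gen 6 (rule 150): 101111010100010100
Gen 7 (rule 30): 101000010110110110
Gen 8 (rule 150): 101100110000000001
Gen 9 (rule 30): 101011101000000011
Gen 10 (rule 150): 101001001100000100
Gen 11 (rule 30): 101111111010001110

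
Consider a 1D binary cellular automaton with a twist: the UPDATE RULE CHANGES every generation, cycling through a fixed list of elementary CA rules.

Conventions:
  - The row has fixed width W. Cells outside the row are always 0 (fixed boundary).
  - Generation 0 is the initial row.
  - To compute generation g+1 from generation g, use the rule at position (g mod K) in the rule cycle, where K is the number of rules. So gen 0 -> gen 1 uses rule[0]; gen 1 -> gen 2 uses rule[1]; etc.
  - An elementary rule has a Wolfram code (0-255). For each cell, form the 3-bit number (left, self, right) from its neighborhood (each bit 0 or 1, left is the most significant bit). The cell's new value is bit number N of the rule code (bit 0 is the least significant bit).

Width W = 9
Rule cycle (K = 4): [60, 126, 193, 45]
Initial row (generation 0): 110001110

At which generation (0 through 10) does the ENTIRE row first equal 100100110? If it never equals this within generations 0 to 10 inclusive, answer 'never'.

Answer: never

Derivation:
Gen 0: 110001110
Gen 1 (rule 60): 101001001
Gen 2 (rule 126): 111111111
Gen 3 (rule 193): 011111111
Gen 4 (rule 45): 010000000
Gen 5 (rule 60): 011000000
Gen 6 (rule 126): 111100000
Gen 7 (rule 193): 011101111
Gen 8 (rule 45): 010011000
Gen 9 (rule 60): 011010100
Gen 10 (rule 126): 111111110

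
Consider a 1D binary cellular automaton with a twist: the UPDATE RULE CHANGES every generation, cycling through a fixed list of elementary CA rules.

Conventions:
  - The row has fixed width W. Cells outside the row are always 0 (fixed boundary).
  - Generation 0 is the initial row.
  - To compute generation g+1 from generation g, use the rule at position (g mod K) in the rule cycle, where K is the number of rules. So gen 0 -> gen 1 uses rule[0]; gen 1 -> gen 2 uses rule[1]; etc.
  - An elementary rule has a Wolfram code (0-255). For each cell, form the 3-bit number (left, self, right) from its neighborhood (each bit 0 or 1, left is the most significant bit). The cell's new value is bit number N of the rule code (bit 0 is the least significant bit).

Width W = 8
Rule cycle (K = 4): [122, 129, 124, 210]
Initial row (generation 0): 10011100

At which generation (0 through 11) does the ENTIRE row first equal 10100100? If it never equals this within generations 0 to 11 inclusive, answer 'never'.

Answer: never

Derivation:
Gen 0: 10011100
Gen 1 (rule 122): 01110110
Gen 2 (rule 129): 00100000
Gen 3 (rule 124): 00110000
Gen 4 (rule 210): 01011000
Gen 5 (rule 122): 10111100
Gen 6 (rule 129): 00011001
Gen 7 (rule 124): 00011101
Gen 8 (rule 210): 00101100
Gen 9 (rule 122): 01011110
Gen 10 (rule 129): 00001100
Gen 11 (rule 124): 00001110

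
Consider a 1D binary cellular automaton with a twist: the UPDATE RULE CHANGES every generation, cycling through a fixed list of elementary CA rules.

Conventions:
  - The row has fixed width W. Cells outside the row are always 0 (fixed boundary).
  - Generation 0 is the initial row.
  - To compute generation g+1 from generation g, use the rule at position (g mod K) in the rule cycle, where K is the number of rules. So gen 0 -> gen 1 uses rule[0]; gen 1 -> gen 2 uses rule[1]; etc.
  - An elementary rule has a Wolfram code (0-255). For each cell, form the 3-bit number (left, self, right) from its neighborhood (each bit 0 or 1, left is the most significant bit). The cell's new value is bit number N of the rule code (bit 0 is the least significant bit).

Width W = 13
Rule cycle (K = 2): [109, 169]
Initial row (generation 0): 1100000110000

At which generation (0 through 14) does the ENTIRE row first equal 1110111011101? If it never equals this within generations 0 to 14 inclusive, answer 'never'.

Answer: never

Derivation:
Gen 0: 1100000110000
Gen 1 (rule 109): 1101110110111
Gen 2 (rule 169): 1011101101110
Gen 3 (rule 109): 1110111111010
Gen 4 (rule 169): 1101111110100
Gen 5 (rule 109): 1111000011101
Gen 6 (rule 169): 1110011011010
Gen 7 (rule 109): 1010011111110
Gen 8 (rule 169): 0100011111100
Gen 9 (rule 109): 0101010000101
Gen 10 (rule 169): 0010100110010
Gen 11 (rule 109): 1011100110010
Gen 12 (rule 169): 0111000100000
Gen 13 (rule 109): 0101010101111
Gen 14 (rule 169): 0010101011110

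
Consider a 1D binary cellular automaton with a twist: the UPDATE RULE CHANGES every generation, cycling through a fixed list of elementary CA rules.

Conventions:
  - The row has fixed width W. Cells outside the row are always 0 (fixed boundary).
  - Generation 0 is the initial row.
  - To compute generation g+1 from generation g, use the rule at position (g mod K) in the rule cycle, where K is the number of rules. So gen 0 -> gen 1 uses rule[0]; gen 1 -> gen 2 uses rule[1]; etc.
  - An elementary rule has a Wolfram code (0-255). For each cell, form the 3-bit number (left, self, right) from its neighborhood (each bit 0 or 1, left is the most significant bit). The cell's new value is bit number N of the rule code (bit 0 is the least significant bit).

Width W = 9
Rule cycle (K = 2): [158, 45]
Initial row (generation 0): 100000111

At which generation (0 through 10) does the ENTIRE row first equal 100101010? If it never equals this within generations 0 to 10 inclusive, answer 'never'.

Gen 0: 100000111
Gen 1 (rule 158): 110001110
Gen 2 (rule 45): 100101000
Gen 3 (rule 158): 111101100
Gen 4 (rule 45): 100011001
Gen 5 (rule 158): 110110111
Gen 6 (rule 45): 101101100
Gen 7 (rule 158): 101001010
Gen 8 (rule 45): 111001110
Gen 9 (rule 158): 110111101
Gen 10 (rule 45): 101100011

Answer: never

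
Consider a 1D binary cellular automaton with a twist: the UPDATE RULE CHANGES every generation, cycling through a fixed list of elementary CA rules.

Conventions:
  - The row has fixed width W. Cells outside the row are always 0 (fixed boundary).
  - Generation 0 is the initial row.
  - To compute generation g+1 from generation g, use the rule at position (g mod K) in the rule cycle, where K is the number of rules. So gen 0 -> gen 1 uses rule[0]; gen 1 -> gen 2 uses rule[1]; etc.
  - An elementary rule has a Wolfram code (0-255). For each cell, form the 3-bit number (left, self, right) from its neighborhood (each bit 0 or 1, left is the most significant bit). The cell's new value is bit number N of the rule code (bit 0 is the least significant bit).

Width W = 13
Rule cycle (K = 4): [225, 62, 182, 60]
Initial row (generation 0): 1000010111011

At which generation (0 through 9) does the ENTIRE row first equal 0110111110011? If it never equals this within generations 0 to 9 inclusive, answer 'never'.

Answer: 2

Derivation:
Gen 0: 1000010111011
Gen 1 (rule 225): 0011001011101
Gen 2 (rule 62): 0110111110011
Gen 3 (rule 182): 1001011101100
Gen 4 (rule 60): 1101110011010
Gen 5 (rule 225): 0110110001100
Gen 6 (rule 62): 1101101011010
Gen 7 (rule 182): 0010011100111
Gen 8 (rule 60): 0011010010100
Gen 9 (rule 225): 1001100001001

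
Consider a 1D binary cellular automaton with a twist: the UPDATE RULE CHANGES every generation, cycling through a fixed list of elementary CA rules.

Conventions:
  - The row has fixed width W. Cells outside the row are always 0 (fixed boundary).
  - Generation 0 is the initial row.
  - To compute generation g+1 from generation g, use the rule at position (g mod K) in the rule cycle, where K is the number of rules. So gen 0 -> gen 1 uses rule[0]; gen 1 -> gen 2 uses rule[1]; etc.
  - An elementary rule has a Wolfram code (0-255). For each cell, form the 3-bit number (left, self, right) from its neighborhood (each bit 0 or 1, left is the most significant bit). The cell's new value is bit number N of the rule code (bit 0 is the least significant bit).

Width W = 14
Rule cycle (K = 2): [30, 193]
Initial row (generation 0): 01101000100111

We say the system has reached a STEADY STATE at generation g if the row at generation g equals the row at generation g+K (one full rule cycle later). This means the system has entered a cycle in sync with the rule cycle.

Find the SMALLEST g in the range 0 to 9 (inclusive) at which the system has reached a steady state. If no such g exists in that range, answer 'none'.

Answer: none

Derivation:
Gen 0: 01101000100111
Gen 1 (rule 30): 11001101111100
Gen 2 (rule 193): 01000100111101
Gen 3 (rule 30): 11101111100001
Gen 4 (rule 193): 01100111101100
Gen 5 (rule 30): 11011100001010
Gen 6 (rule 193): 01001101100000
Gen 7 (rule 30): 11111001010000
Gen 8 (rule 193): 01111000000111
Gen 9 (rule 30): 11000100001100
Gen 10 (rule 193): 01010001100101
Gen 11 (rule 30): 11011011011101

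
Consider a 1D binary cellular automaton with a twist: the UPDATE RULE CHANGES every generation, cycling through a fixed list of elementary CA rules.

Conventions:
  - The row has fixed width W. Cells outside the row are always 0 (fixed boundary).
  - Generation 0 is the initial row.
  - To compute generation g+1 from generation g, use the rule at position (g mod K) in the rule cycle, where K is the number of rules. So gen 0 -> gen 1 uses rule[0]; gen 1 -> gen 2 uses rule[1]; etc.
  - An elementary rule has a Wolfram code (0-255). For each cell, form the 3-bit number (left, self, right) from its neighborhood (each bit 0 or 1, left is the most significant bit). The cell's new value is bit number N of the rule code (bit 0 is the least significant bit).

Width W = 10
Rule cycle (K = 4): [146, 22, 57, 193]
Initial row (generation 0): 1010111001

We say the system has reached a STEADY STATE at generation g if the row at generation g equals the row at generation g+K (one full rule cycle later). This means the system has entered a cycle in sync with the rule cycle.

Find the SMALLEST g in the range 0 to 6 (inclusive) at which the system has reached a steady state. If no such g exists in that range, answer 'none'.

Gen 0: 1010111001
Gen 1 (rule 146): 0000010110
Gen 2 (rule 22): 0000110001
Gen 3 (rule 57): 1110101100
Gen 4 (rule 193): 0110000101
Gen 5 (rule 146): 1001001000
Gen 6 (rule 22): 1111111100
Gen 7 (rule 57): 1000000011
Gen 8 (rule 193): 0011111001
Gen 9 (rule 146): 0101110110
Gen 10 (rule 22): 1100000001

Answer: none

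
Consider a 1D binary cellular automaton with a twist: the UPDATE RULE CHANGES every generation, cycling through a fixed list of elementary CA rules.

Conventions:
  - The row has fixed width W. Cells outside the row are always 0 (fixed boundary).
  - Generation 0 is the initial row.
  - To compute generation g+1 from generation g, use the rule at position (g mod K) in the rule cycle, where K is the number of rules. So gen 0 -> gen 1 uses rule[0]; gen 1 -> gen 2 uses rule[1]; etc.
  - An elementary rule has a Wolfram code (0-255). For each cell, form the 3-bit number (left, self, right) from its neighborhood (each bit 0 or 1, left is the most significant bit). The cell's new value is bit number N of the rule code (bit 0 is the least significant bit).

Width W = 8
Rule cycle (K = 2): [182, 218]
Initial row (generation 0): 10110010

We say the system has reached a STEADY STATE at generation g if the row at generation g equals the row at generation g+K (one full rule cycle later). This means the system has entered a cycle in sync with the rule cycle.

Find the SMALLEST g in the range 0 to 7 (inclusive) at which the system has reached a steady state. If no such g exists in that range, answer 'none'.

Gen 0: 10110010
Gen 1 (rule 182): 11001111
Gen 2 (rule 218): 11111111
Gen 3 (rule 182): 01111110
Gen 4 (rule 218): 11111111
Gen 5 (rule 182): 01111110
Gen 6 (rule 218): 11111111
Gen 7 (rule 182): 01111110
Gen 8 (rule 218): 11111111
Gen 9 (rule 182): 01111110

Answer: 2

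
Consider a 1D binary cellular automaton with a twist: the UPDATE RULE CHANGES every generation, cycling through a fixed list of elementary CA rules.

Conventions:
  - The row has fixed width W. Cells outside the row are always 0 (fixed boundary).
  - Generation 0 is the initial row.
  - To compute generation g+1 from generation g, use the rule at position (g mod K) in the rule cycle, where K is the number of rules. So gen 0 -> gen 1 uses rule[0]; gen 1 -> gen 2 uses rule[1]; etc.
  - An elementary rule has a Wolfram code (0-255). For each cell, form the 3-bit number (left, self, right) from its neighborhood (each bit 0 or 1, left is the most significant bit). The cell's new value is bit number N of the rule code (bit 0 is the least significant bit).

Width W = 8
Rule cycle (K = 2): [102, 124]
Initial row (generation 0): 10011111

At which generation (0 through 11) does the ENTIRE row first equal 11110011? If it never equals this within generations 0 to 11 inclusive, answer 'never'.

Answer: 10

Derivation:
Gen 0: 10011111
Gen 1 (rule 102): 10100001
Gen 2 (rule 124): 11110001
Gen 3 (rule 102): 00010011
Gen 4 (rule 124): 00011011
Gen 5 (rule 102): 00101101
Gen 6 (rule 124): 00111111
Gen 7 (rule 102): 01000001
Gen 8 (rule 124): 01100001
Gen 9 (rule 102): 10100011
Gen 10 (rule 124): 11110011
Gen 11 (rule 102): 00010101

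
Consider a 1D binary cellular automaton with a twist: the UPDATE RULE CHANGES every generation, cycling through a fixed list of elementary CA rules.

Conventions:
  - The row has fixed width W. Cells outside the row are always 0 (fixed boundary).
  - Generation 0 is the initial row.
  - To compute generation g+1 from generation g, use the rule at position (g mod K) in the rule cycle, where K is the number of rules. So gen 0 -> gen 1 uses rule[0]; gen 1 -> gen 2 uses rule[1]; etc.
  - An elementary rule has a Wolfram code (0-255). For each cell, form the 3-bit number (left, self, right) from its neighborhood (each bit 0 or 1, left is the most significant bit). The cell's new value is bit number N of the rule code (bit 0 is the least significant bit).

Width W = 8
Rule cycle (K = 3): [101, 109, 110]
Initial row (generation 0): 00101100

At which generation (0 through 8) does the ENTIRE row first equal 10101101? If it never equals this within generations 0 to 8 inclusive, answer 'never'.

Gen 0: 00101100
Gen 1 (rule 101): 10110101
Gen 2 (rule 109): 11111111
Gen 3 (rule 110): 10000001
Gen 4 (rule 101): 10111101
Gen 5 (rule 109): 11100111
Gen 6 (rule 110): 10101101
Gen 7 (rule 101): 11110111
Gen 8 (rule 109): 10011101

Answer: 6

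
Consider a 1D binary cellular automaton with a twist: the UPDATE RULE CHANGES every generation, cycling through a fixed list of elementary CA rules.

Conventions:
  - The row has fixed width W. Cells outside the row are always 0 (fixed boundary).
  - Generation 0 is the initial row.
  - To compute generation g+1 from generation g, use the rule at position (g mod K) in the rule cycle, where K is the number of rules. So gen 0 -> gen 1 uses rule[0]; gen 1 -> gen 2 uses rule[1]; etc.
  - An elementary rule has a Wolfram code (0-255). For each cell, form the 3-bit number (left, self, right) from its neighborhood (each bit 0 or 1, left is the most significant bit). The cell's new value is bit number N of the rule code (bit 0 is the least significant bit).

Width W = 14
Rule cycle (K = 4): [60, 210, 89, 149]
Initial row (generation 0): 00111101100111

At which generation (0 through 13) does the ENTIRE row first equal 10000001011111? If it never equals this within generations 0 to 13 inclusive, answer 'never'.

Gen 0: 00111101100111
Gen 1 (rule 60): 00100011010100
Gen 2 (rule 210): 01010101000010
Gen 3 (rule 89): 00000000111001
Gen 4 (rule 149): 11111110010101
Gen 5 (rule 60): 10000001011111
Gen 6 (rule 210): 01000010001111
Gen 7 (rule 89): 00111001101001
Gen 8 (rule 149): 10010100001101
Gen 9 (rule 60): 11011110001011
Gen 10 (rule 210): 01001111010001
Gen 11 (rule 89): 00101001001100
Gen 12 (rule 149): 10101101100011
Gen 13 (rule 60): 11111011010010

Answer: 5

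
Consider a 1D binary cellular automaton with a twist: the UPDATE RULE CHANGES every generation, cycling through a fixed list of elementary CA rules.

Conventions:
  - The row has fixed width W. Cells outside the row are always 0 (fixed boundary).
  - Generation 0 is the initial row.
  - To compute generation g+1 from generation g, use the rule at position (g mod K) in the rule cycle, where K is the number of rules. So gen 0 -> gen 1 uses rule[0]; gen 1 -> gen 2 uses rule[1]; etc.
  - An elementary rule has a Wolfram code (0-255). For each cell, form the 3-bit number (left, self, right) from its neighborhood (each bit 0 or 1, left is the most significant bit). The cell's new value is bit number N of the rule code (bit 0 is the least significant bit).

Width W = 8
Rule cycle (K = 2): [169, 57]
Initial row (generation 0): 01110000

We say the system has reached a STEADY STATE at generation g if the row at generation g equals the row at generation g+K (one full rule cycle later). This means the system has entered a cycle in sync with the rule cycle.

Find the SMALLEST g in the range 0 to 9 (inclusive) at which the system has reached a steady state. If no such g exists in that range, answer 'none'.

Gen 0: 01110000
Gen 1 (rule 169): 01100111
Gen 2 (rule 57): 01010100
Gen 3 (rule 169): 00101001
Gen 4 (rule 57): 10010100
Gen 5 (rule 169): 00001001
Gen 6 (rule 57): 11100100
Gen 7 (rule 169): 11000001
Gen 8 (rule 57): 10111100
Gen 9 (rule 169): 01111001
Gen 10 (rule 57): 01000100
Gen 11 (rule 169): 00010001

Answer: none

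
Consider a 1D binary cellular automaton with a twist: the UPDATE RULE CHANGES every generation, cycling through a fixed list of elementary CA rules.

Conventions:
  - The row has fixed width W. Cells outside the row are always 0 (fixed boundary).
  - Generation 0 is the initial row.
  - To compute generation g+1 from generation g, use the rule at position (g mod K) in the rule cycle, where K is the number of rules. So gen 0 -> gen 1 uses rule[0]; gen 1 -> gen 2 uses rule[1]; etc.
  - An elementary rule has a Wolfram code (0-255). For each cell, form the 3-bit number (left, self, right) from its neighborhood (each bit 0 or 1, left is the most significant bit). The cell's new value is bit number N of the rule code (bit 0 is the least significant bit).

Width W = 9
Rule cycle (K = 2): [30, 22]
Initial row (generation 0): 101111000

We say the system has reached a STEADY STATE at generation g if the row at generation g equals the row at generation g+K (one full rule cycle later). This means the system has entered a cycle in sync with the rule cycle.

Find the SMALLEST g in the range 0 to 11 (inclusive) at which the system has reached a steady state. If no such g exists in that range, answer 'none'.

Gen 0: 101111000
Gen 1 (rule 30): 101000100
Gen 2 (rule 22): 101101110
Gen 3 (rule 30): 101001001
Gen 4 (rule 22): 101111111
Gen 5 (rule 30): 101000000
Gen 6 (rule 22): 101100000
Gen 7 (rule 30): 101010000
Gen 8 (rule 22): 101011000
Gen 9 (rule 30): 101010100
Gen 10 (rule 22): 101010110
Gen 11 (rule 30): 101010101
Gen 12 (rule 22): 101010101
Gen 13 (rule 30): 101010101

Answer: 11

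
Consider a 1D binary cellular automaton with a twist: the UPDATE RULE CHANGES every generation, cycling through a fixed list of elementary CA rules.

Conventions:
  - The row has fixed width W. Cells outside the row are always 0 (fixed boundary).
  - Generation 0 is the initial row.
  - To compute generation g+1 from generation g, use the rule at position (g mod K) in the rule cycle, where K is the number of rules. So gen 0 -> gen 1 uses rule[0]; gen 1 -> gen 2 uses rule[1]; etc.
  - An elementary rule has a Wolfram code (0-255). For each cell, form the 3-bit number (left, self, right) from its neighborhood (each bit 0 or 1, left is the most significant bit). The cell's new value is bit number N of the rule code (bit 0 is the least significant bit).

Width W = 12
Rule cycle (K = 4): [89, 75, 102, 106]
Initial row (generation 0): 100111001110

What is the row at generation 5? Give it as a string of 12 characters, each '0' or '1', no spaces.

Answer: 110000100001

Derivation:
Gen 0: 100111001110
Gen 1 (rule 89): 010101101011
Gen 2 (rule 75): 100001100011
Gen 3 (rule 102): 100010100101
Gen 4 (rule 106): 000101001010
Gen 5 (rule 89): 110000100001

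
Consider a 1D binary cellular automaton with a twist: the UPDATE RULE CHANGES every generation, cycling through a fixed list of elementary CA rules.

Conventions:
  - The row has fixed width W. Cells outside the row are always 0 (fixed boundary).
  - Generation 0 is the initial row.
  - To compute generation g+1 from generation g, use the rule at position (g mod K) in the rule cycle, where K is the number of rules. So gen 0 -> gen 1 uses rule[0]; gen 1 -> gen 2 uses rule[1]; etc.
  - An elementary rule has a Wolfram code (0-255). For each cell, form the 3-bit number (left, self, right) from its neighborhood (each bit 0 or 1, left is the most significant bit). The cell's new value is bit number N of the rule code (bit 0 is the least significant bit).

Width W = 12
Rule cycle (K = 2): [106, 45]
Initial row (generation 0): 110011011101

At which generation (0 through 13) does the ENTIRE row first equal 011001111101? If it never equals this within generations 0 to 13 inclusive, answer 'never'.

Gen 0: 110011011101
Gen 1 (rule 106): 110111110110
Gen 2 (rule 45): 101100001100
Gen 3 (rule 106): 011100011100
Gen 4 (rule 45): 010001010001
Gen 5 (rule 106): 100010100010
Gen 6 (rule 45): 101011101010
Gen 7 (rule 106): 010110110100
Gen 8 (rule 45): 011101101101
Gen 9 (rule 106): 110111111110
Gen 10 (rule 45): 101100000000
Gen 11 (rule 106): 011100000000
Gen 12 (rule 45): 010001111111
Gen 13 (rule 106): 100011000001

Answer: never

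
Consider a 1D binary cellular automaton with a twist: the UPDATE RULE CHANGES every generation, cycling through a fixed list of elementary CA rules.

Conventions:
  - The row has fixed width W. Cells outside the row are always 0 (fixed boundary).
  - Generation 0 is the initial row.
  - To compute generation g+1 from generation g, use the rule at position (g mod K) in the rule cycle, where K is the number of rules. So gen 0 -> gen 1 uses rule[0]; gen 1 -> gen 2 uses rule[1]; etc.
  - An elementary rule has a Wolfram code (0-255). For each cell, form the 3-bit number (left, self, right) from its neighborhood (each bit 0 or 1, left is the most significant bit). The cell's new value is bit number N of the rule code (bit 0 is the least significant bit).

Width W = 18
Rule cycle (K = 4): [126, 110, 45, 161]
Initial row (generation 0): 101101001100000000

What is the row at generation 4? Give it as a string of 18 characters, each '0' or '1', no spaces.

Gen 0: 101101001100000000
Gen 1 (rule 126): 111111111110000000
Gen 2 (rule 110): 100000000010000000
Gen 3 (rule 45): 101111111010111111
Gen 4 (rule 161): 010111110101011110

Answer: 010111110101011110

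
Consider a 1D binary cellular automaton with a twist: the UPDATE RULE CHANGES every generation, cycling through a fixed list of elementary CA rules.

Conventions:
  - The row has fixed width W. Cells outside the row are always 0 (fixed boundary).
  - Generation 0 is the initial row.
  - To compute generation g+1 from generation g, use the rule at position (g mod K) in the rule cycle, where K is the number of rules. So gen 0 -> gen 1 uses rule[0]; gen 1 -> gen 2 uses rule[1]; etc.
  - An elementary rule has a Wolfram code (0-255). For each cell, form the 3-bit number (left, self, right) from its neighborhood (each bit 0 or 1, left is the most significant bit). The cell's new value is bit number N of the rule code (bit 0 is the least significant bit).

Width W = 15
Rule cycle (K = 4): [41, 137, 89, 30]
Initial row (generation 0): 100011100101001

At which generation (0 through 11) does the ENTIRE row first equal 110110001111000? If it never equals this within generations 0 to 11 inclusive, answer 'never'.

Gen 0: 100011100101001
Gen 1 (rule 41): 001010000010000
Gen 2 (rule 137): 100000111000111
Gen 3 (rule 89): 011110101110101
Gen 4 (rule 30): 110000101000101
Gen 5 (rule 41): 100110010010010
Gen 6 (rule 137): 000100000000000
Gen 7 (rule 89): 110011111111111
Gen 8 (rule 30): 101110000000000
Gen 9 (rule 41): 011000111111111
Gen 10 (rule 137): 010010111111110
Gen 11 (rule 89): 001000100000011

Answer: never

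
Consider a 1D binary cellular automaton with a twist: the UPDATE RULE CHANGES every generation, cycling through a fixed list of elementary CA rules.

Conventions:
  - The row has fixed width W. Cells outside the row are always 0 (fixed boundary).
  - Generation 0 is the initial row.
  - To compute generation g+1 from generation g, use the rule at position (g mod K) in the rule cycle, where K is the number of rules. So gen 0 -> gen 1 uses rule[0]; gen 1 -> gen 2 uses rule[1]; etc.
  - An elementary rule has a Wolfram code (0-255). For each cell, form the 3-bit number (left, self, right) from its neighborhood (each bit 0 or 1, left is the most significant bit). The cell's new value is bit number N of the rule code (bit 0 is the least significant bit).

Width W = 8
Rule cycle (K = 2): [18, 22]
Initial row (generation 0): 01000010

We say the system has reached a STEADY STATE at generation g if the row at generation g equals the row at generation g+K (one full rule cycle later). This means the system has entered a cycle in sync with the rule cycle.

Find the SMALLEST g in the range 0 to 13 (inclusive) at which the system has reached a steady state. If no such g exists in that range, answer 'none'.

Answer: 3

Derivation:
Gen 0: 01000010
Gen 1 (rule 18): 10100101
Gen 2 (rule 22): 10111101
Gen 3 (rule 18): 00000000
Gen 4 (rule 22): 00000000
Gen 5 (rule 18): 00000000
Gen 6 (rule 22): 00000000
Gen 7 (rule 18): 00000000
Gen 8 (rule 22): 00000000
Gen 9 (rule 18): 00000000
Gen 10 (rule 22): 00000000
Gen 11 (rule 18): 00000000
Gen 12 (rule 22): 00000000
Gen 13 (rule 18): 00000000
Gen 14 (rule 22): 00000000
Gen 15 (rule 18): 00000000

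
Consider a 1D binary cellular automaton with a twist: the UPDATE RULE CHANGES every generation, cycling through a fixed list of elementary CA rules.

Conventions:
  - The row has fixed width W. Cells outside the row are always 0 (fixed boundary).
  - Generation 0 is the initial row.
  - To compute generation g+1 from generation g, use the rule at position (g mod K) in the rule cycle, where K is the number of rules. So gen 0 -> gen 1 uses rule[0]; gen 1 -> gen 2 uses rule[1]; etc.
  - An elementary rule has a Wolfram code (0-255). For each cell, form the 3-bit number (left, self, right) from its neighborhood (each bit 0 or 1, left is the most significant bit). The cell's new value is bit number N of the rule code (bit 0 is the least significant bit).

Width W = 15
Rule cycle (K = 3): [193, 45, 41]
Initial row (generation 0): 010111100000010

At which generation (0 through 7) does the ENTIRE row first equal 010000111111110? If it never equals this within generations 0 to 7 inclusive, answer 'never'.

Gen 0: 010111100000010
Gen 1 (rule 193): 000011101111000
Gen 2 (rule 45): 111010011000011
Gen 3 (rule 41): 100100010011010
Gen 4 (rule 193): 000001000001000
Gen 5 (rule 45): 111101011101011
Gen 6 (rule 41): 100010110010110
Gen 7 (rule 193): 001000010000010

Answer: never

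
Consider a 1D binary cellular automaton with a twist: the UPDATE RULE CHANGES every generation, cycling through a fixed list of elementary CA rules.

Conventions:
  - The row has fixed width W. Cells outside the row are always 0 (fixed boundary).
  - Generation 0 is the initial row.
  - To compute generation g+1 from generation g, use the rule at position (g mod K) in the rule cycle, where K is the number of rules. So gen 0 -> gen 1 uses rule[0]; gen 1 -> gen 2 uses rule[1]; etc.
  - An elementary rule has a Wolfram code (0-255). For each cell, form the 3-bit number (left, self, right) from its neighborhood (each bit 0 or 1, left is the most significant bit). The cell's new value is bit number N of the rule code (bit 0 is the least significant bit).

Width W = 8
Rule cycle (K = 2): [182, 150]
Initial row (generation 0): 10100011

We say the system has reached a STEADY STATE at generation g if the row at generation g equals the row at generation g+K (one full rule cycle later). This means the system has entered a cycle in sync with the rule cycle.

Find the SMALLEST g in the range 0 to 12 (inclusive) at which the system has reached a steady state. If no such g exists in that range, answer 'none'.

Gen 0: 10100011
Gen 1 (rule 182): 11110100
Gen 2 (rule 150): 01100110
Gen 3 (rule 182): 10011001
Gen 4 (rule 150): 11100111
Gen 5 (rule 182): 01011010
Gen 6 (rule 150): 11000011
Gen 7 (rule 182): 00100100
Gen 8 (rule 150): 01111110
Gen 9 (rule 182): 10111101
Gen 10 (rule 150): 10011001
Gen 11 (rule 182): 11100111
Gen 12 (rule 150): 01011010
Gen 13 (rule 182): 11100111
Gen 14 (rule 150): 01011010

Answer: 11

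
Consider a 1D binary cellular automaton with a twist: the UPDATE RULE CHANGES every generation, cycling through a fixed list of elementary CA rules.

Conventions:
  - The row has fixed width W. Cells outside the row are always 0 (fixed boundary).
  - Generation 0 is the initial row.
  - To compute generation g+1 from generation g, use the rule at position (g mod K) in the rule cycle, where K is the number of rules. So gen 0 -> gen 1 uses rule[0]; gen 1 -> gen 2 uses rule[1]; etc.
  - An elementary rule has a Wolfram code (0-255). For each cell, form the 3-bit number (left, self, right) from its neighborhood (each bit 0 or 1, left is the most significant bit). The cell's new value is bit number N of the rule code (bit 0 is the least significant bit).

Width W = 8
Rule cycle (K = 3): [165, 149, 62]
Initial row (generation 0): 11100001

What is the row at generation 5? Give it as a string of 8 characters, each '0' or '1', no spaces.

Answer: 10001111

Derivation:
Gen 0: 11100001
Gen 1 (rule 165): 01001101
Gen 2 (rule 149): 01100001
Gen 3 (rule 62): 11010011
Gen 4 (rule 165): 00110000
Gen 5 (rule 149): 10001111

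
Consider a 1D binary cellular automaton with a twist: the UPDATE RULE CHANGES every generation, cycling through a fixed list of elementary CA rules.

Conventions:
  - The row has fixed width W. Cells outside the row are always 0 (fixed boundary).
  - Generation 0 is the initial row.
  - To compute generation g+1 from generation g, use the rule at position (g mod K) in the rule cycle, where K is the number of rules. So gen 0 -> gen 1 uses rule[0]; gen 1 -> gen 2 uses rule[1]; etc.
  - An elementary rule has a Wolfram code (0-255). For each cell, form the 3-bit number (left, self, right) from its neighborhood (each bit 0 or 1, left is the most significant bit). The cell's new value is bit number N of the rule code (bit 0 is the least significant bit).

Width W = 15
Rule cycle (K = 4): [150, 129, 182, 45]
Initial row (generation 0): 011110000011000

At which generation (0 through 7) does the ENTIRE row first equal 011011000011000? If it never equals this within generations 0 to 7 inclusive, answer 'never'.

Gen 0: 011110000011000
Gen 1 (rule 150): 101101000100100
Gen 2 (rule 129): 000000010000001
Gen 3 (rule 182): 000000111000011
Gen 4 (rule 45): 111110100011010
Gen 5 (rule 150): 011100110100011
Gen 6 (rule 129): 001000000001000
Gen 7 (rule 182): 011100000011100

Answer: never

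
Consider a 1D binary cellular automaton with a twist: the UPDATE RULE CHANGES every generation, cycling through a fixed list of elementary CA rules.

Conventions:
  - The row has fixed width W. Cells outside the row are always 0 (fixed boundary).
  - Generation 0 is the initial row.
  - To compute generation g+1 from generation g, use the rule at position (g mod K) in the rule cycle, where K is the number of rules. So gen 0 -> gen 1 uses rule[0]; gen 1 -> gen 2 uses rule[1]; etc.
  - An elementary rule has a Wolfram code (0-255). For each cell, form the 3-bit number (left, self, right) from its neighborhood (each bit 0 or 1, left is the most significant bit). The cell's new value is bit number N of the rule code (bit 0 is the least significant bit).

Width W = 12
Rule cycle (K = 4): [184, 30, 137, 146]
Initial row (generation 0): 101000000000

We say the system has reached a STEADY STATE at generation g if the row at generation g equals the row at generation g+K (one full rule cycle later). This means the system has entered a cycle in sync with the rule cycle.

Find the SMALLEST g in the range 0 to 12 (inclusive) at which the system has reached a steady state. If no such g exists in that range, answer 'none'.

Answer: none

Derivation:
Gen 0: 101000000000
Gen 1 (rule 184): 010100000000
Gen 2 (rule 30): 110110000000
Gen 3 (rule 137): 100100111111
Gen 4 (rule 146): 011011011110
Gen 5 (rule 184): 010110111101
Gen 6 (rule 30): 110100100001
Gen 7 (rule 137): 100000001100
Gen 8 (rule 146): 010000010010
Gen 9 (rule 184): 001000001001
Gen 10 (rule 30): 011100011111
Gen 11 (rule 137): 011001011110
Gen 12 (rule 146): 100110001101
Gen 13 (rule 184): 010101001010
Gen 14 (rule 30): 110101111011
Gen 15 (rule 137): 100001110010
Gen 16 (rule 146): 010010101101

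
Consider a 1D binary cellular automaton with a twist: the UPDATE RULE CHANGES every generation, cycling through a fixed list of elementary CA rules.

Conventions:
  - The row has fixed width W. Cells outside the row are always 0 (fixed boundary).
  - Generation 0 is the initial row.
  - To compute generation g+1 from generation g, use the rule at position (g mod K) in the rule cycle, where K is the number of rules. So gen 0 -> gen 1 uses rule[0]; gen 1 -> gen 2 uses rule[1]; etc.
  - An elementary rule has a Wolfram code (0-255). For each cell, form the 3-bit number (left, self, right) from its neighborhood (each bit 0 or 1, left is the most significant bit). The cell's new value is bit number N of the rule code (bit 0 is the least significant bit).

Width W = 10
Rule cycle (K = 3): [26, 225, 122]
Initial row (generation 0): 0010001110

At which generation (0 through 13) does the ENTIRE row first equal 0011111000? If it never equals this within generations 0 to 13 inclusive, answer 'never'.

Gen 0: 0010001110
Gen 1 (rule 26): 0101011001
Gen 2 (rule 225): 0010101000
Gen 3 (rule 122): 0101010100
Gen 4 (rule 26): 1000000010
Gen 5 (rule 225): 0011111000
Gen 6 (rule 122): 0110001100
Gen 7 (rule 26): 1101011010
Gen 8 (rule 225): 0110101100
Gen 9 (rule 122): 1111011110
Gen 10 (rule 26): 1000010001
Gen 11 (rule 225): 0011000100
Gen 12 (rule 122): 0111101010
Gen 13 (rule 26): 1100000001

Answer: 5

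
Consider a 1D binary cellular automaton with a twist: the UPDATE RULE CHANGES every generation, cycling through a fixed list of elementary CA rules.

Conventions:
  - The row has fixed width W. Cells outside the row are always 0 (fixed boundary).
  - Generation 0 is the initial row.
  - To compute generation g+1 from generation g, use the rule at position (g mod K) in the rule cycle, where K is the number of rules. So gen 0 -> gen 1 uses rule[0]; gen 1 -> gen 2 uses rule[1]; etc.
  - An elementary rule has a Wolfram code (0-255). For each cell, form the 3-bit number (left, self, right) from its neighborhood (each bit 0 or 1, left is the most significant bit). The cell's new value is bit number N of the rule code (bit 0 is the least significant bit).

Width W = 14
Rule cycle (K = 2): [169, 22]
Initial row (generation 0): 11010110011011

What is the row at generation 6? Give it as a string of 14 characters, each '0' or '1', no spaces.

Gen 0: 11010110011011
Gen 1 (rule 169): 10101100010110
Gen 2 (rule 22): 10100010110001
Gen 3 (rule 169): 01001001100100
Gen 4 (rule 22): 11111110011110
Gen 5 (rule 169): 11111100011100
Gen 6 (rule 22): 00000010100010

Answer: 00000010100010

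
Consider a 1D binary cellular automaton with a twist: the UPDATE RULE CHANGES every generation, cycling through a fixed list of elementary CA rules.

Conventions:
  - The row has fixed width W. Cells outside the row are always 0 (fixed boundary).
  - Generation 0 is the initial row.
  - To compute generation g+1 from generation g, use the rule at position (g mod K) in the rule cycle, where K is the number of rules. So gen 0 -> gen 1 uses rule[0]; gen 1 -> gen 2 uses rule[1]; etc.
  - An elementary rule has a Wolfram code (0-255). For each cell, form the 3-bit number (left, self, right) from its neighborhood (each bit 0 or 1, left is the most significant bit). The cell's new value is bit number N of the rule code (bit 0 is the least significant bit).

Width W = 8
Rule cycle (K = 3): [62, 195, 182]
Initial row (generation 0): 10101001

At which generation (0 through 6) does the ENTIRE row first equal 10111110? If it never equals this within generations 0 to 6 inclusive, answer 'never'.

Gen 0: 10101001
Gen 1 (rule 62): 11111111
Gen 2 (rule 195): 01111111
Gen 3 (rule 182): 10111110
Gen 4 (rule 62): 11100001
Gen 5 (rule 195): 01101110
Gen 6 (rule 182): 10010101

Answer: 3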